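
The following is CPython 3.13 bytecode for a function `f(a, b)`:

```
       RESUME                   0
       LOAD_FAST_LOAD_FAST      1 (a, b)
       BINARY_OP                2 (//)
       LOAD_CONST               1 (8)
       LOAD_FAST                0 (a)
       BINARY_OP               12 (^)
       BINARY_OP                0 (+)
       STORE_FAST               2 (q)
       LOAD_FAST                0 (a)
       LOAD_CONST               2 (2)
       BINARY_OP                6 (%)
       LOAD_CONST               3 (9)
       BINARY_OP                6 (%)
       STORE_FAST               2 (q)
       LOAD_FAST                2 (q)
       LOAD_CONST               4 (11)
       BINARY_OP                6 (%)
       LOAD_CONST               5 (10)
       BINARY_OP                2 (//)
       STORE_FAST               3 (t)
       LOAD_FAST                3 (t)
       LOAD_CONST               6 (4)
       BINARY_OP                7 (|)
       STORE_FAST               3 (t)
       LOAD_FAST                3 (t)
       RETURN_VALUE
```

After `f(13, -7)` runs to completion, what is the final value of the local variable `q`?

1

LOAD_FAST_LOAD_FAST a,b → push 13,-7. Stack: [13, -7]
BINARY_OP // → 13 // -7 = -2. Stack: [-2]
LOAD_CONST → push 8. Stack: [-2, 8]
LOAD_FAST a → push 13. Stack: [-2, 8, 13]
BINARY_OP ^ → 8 ^ 13 = 5. Stack: [-2, 5]
BINARY_OP + → -2 + 5 = 3. Stack: [3]
STORE_FAST q → q=3. Stack: []
LOAD_FAST a → push 13. Stack: [13]
LOAD_CONST → push 2. Stack: [13, 2]
BINARY_OP % → 13 % 2 = 1. Stack: [1]
LOAD_CONST → push 9. Stack: [1, 9]
BINARY_OP % → 1 % 9 = 1. Stack: [1]
STORE_FAST q → q=1. Stack: []
LOAD_FAST q → push 1. Stack: [1]
LOAD_CONST → push 11. Stack: [1, 11]
BINARY_OP % → 1 % 11 = 1. Stack: [1]
LOAD_CONST → push 10. Stack: [1, 10]
BINARY_OP // → 1 // 10 = 0. Stack: [0]
STORE_FAST t → t=0. Stack: []
LOAD_FAST t → push 0. Stack: [0]
LOAD_CONST → push 4. Stack: [0, 4]
BINARY_OP | → 0 | 4 = 4. Stack: [4]
STORE_FAST t → t=4. Stack: []
LOAD_FAST t → push 4. Stack: [4]
RETURN_VALUE → return 4.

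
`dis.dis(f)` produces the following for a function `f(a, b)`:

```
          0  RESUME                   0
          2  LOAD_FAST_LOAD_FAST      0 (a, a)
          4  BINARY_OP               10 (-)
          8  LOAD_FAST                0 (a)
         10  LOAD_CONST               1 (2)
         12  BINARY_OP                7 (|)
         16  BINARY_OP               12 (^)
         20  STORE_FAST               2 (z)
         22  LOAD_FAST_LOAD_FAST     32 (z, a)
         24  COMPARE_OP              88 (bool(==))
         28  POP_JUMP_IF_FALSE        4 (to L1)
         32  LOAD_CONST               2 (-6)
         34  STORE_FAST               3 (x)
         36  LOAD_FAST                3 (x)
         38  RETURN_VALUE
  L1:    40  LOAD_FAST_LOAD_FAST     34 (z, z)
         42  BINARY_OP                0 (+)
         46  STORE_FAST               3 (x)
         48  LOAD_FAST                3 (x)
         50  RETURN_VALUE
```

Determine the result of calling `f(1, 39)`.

6

LOAD_FAST_LOAD_FAST a,a → push 1,1. Stack: [1, 1]
BINARY_OP - → 1 - 1 = 0. Stack: [0]
LOAD_FAST a → push 1. Stack: [0, 1]
LOAD_CONST → push 2. Stack: [0, 1, 2]
BINARY_OP | → 1 | 2 = 3. Stack: [0, 3]
BINARY_OP ^ → 0 ^ 3 = 3. Stack: [3]
STORE_FAST z → z=3. Stack: []
LOAD_FAST_LOAD_FAST z,a → push 3,1. Stack: [3, 1]
COMPARE_OP bool(==) → 3 vs 1 = False. Stack: [False]
POP_JUMP_IF_FALSE → pop False; jump. Stack: []
LOAD_FAST_LOAD_FAST z,z → push 3,3. Stack: [3, 3]
BINARY_OP + → 3 + 3 = 6. Stack: [6]
STORE_FAST x → x=6. Stack: []
LOAD_FAST x → push 6. Stack: [6]
RETURN_VALUE → return 6.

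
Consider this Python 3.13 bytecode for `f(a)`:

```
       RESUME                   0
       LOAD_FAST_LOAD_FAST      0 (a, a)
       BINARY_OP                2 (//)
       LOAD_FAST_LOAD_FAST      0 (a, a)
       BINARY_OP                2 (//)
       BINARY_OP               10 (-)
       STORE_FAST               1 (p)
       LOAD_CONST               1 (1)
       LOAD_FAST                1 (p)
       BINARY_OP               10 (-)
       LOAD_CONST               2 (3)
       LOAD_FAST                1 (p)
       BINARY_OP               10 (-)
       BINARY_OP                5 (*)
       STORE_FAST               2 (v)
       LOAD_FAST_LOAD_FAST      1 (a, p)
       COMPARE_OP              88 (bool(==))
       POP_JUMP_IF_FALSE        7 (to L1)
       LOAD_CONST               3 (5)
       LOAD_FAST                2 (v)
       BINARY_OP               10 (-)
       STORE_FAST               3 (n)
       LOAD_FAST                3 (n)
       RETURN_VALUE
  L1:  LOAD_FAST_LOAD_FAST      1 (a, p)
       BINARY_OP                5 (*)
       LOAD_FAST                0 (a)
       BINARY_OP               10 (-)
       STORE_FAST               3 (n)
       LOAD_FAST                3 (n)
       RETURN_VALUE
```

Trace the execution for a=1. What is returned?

-1

LOAD_FAST_LOAD_FAST a,a → push 1,1. Stack: [1, 1]
BINARY_OP // → 1 // 1 = 1. Stack: [1]
LOAD_FAST_LOAD_FAST a,a → push 1,1. Stack: [1, 1, 1]
BINARY_OP // → 1 // 1 = 1. Stack: [1, 1]
BINARY_OP - → 1 - 1 = 0. Stack: [0]
STORE_FAST p → p=0. Stack: []
LOAD_CONST → push 1. Stack: [1]
LOAD_FAST p → push 0. Stack: [1, 0]
BINARY_OP - → 1 - 0 = 1. Stack: [1]
LOAD_CONST → push 3. Stack: [1, 3]
LOAD_FAST p → push 0. Stack: [1, 3, 0]
BINARY_OP - → 3 - 0 = 3. Stack: [1, 3]
BINARY_OP * → 1 * 3 = 3. Stack: [3]
STORE_FAST v → v=3. Stack: []
LOAD_FAST_LOAD_FAST a,p → push 1,0. Stack: [1, 0]
COMPARE_OP bool(==) → 1 vs 0 = False. Stack: [False]
POP_JUMP_IF_FALSE → pop False; jump. Stack: []
LOAD_FAST_LOAD_FAST a,p → push 1,0. Stack: [1, 0]
BINARY_OP * → 1 * 0 = 0. Stack: [0]
LOAD_FAST a → push 1. Stack: [0, 1]
BINARY_OP - → 0 - 1 = -1. Stack: [-1]
STORE_FAST n → n=-1. Stack: []
LOAD_FAST n → push -1. Stack: [-1]
RETURN_VALUE → return -1.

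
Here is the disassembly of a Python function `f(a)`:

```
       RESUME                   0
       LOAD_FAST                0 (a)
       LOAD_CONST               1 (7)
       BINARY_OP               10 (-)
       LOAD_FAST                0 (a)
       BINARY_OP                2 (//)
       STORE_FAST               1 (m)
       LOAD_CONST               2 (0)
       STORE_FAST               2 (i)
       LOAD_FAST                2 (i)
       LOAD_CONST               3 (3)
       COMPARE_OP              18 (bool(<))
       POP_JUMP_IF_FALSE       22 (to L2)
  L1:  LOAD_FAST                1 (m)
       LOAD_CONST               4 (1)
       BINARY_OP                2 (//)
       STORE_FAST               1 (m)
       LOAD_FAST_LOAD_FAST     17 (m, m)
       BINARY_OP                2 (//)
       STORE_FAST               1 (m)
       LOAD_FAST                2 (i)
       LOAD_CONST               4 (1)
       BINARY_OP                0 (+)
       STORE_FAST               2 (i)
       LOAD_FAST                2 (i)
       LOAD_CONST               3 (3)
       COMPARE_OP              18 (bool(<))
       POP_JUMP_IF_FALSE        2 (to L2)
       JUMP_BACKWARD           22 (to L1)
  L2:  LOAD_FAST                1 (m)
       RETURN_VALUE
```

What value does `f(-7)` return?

LOAD_FAST a → push -7. Stack: [-7]
LOAD_CONST → push 7. Stack: [-7, 7]
BINARY_OP - → -7 - 7 = -14. Stack: [-14]
LOAD_FAST a → push -7. Stack: [-14, -7]
BINARY_OP // → -14 // -7 = 2. Stack: [2]
STORE_FAST m → m=2. Stack: []
LOAD_CONST → push 0. Stack: [0]
STORE_FAST i → i=0. Stack: []
LOAD_FAST i → push 0. Stack: [0]
LOAD_CONST → push 3. Stack: [0, 3]
COMPARE_OP bool(<) → 0 vs 3 = True. Stack: [True]
POP_JUMP_IF_FALSE → pop True; no jump. Stack: []
LOAD_FAST m → push 2. Stack: [2]
LOAD_CONST → push 1. Stack: [2, 1]
BINARY_OP // → 2 // 1 = 2. Stack: [2]
STORE_FAST m → m=2. Stack: []
LOAD_FAST_LOAD_FAST m,m → push 2,2. Stack: [2, 2]
BINARY_OP // → 2 // 2 = 1. Stack: [1]
STORE_FAST m → m=1. Stack: []
LOAD_FAST i → push 0. Stack: [0]
LOAD_CONST → push 1. Stack: [0, 1]
BINARY_OP + → 0 + 1 = 1. Stack: [1]
STORE_FAST i → i=1. Stack: []
LOAD_FAST i → push 1. Stack: [1]
LOAD_CONST → push 3. Stack: [1, 3]
COMPARE_OP bool(<) → 1 vs 3 = True. Stack: [True]
POP_JUMP_IF_FALSE → pop True; no jump. Stack: []
LOAD_FAST m → push 1. Stack: [1]
LOAD_CONST → push 1. Stack: [1, 1]
BINARY_OP // → 1 // 1 = 1. Stack: [1]
STORE_FAST m → m=1. Stack: []
LOAD_FAST_LOAD_FAST m,m → push 1,1. Stack: [1, 1]
BINARY_OP // → 1 // 1 = 1. Stack: [1]
STORE_FAST m → m=1. Stack: []
LOAD_FAST i → push 1. Stack: [1]
LOAD_CONST → push 1. Stack: [1, 1]
BINARY_OP + → 1 + 1 = 2. Stack: [2]
STORE_FAST i → i=2. Stack: []
LOAD_FAST i → push 2. Stack: [2]
LOAD_CONST → push 3. Stack: [2, 3]
COMPARE_OP bool(<) → 2 vs 3 = True. Stack: [True]
POP_JUMP_IF_FALSE → pop True; no jump. Stack: []
LOAD_FAST m → push 1. Stack: [1]
LOAD_CONST → push 1. Stack: [1, 1]
BINARY_OP // → 1 // 1 = 1. Stack: [1]
STORE_FAST m → m=1. Stack: []
LOAD_FAST_LOAD_FAST m,m → push 1,1. Stack: [1, 1]
BINARY_OP // → 1 // 1 = 1. Stack: [1]
STORE_FAST m → m=1. Stack: []
LOAD_FAST i → push 2. Stack: [2]
LOAD_CONST → push 1. Stack: [2, 1]
BINARY_OP + → 2 + 1 = 3. Stack: [3]
STORE_FAST i → i=3. Stack: []
LOAD_FAST i → push 3. Stack: [3]
LOAD_CONST → push 3. Stack: [3, 3]
COMPARE_OP bool(<) → 3 vs 3 = False. Stack: [False]
POP_JUMP_IF_FALSE → pop False; jump. Stack: []
LOAD_FAST m → push 1. Stack: [1]
RETURN_VALUE → return 1.

1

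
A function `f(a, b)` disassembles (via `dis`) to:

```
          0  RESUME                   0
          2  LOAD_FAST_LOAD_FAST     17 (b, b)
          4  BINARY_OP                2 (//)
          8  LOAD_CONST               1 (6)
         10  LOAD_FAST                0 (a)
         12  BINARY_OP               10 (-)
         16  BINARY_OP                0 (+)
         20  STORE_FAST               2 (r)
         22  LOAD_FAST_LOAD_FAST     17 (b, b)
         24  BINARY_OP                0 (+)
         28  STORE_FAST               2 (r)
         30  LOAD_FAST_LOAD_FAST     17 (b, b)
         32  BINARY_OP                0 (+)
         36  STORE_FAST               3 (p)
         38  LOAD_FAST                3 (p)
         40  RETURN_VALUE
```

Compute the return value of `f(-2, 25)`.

LOAD_FAST_LOAD_FAST b,b → push 25,25. Stack: [25, 25]
BINARY_OP // → 25 // 25 = 1. Stack: [1]
LOAD_CONST → push 6. Stack: [1, 6]
LOAD_FAST a → push -2. Stack: [1, 6, -2]
BINARY_OP - → 6 - -2 = 8. Stack: [1, 8]
BINARY_OP + → 1 + 8 = 9. Stack: [9]
STORE_FAST r → r=9. Stack: []
LOAD_FAST_LOAD_FAST b,b → push 25,25. Stack: [25, 25]
BINARY_OP + → 25 + 25 = 50. Stack: [50]
STORE_FAST r → r=50. Stack: []
LOAD_FAST_LOAD_FAST b,b → push 25,25. Stack: [25, 25]
BINARY_OP + → 25 + 25 = 50. Stack: [50]
STORE_FAST p → p=50. Stack: []
LOAD_FAST p → push 50. Stack: [50]
RETURN_VALUE → return 50.

50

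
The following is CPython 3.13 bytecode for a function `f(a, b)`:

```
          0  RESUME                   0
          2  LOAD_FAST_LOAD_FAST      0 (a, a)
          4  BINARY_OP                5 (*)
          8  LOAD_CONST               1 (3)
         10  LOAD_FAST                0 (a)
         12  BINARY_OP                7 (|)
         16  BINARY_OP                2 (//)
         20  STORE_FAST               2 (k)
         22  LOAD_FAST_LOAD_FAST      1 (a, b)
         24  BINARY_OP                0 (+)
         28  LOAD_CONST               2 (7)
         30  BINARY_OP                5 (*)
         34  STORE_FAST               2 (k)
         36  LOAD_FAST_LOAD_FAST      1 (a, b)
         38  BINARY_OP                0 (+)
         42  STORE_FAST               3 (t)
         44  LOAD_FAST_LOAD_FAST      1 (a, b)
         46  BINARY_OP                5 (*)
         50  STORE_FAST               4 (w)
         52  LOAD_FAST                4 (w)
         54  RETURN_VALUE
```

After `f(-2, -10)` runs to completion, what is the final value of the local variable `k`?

-84

LOAD_FAST_LOAD_FAST a,a → push -2,-2. Stack: [-2, -2]
BINARY_OP * → -2 * -2 = 4. Stack: [4]
LOAD_CONST → push 3. Stack: [4, 3]
LOAD_FAST a → push -2. Stack: [4, 3, -2]
BINARY_OP | → 3 | -2 = -1. Stack: [4, -1]
BINARY_OP // → 4 // -1 = -4. Stack: [-4]
STORE_FAST k → k=-4. Stack: []
LOAD_FAST_LOAD_FAST a,b → push -2,-10. Stack: [-2, -10]
BINARY_OP + → -2 + -10 = -12. Stack: [-12]
LOAD_CONST → push 7. Stack: [-12, 7]
BINARY_OP * → -12 * 7 = -84. Stack: [-84]
STORE_FAST k → k=-84. Stack: []
LOAD_FAST_LOAD_FAST a,b → push -2,-10. Stack: [-2, -10]
BINARY_OP + → -2 + -10 = -12. Stack: [-12]
STORE_FAST t → t=-12. Stack: []
LOAD_FAST_LOAD_FAST a,b → push -2,-10. Stack: [-2, -10]
BINARY_OP * → -2 * -10 = 20. Stack: [20]
STORE_FAST w → w=20. Stack: []
LOAD_FAST w → push 20. Stack: [20]
RETURN_VALUE → return 20.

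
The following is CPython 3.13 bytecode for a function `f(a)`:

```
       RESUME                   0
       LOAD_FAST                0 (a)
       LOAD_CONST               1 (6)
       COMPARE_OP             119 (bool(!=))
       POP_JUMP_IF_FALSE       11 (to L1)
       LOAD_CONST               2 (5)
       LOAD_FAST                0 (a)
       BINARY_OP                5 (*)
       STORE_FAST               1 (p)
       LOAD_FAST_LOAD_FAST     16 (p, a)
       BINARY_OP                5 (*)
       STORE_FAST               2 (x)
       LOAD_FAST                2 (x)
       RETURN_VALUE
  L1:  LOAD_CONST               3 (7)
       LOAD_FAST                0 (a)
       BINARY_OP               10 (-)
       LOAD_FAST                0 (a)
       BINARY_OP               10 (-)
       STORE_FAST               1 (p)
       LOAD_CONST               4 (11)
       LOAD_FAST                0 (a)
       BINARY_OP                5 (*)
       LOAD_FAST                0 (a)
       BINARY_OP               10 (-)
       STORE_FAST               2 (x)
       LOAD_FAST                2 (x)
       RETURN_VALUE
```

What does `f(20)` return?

LOAD_FAST a → push 20. Stack: [20]
LOAD_CONST → push 6. Stack: [20, 6]
COMPARE_OP bool(!=) → 20 vs 6 = True. Stack: [True]
POP_JUMP_IF_FALSE → pop True; no jump. Stack: []
LOAD_CONST → push 5. Stack: [5]
LOAD_FAST a → push 20. Stack: [5, 20]
BINARY_OP * → 5 * 20 = 100. Stack: [100]
STORE_FAST p → p=100. Stack: []
LOAD_FAST_LOAD_FAST p,a → push 100,20. Stack: [100, 20]
BINARY_OP * → 100 * 20 = 2000. Stack: [2000]
STORE_FAST x → x=2000. Stack: []
LOAD_FAST x → push 2000. Stack: [2000]
RETURN_VALUE → return 2000.

2000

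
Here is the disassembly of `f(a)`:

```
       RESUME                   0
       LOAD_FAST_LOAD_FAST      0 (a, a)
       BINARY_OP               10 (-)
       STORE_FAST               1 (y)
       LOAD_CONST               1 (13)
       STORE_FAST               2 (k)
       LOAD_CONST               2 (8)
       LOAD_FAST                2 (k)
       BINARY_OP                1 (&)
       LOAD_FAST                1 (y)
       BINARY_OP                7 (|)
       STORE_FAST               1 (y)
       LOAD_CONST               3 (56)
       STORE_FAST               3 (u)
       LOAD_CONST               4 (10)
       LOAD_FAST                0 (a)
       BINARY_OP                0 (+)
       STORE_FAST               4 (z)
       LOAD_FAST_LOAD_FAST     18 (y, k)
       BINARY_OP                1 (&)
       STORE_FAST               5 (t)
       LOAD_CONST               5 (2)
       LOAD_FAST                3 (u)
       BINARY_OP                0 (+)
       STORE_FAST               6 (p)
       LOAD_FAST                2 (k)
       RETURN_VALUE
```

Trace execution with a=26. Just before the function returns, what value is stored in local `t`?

LOAD_FAST_LOAD_FAST a,a → push 26,26. Stack: [26, 26]
BINARY_OP - → 26 - 26 = 0. Stack: [0]
STORE_FAST y → y=0. Stack: []
LOAD_CONST → push 13. Stack: [13]
STORE_FAST k → k=13. Stack: []
LOAD_CONST → push 8. Stack: [8]
LOAD_FAST k → push 13. Stack: [8, 13]
BINARY_OP & → 8 & 13 = 8. Stack: [8]
LOAD_FAST y → push 0. Stack: [8, 0]
BINARY_OP | → 8 | 0 = 8. Stack: [8]
STORE_FAST y → y=8. Stack: []
LOAD_CONST → push 56. Stack: [56]
STORE_FAST u → u=56. Stack: []
LOAD_CONST → push 10. Stack: [10]
LOAD_FAST a → push 26. Stack: [10, 26]
BINARY_OP + → 10 + 26 = 36. Stack: [36]
STORE_FAST z → z=36. Stack: []
LOAD_FAST_LOAD_FAST y,k → push 8,13. Stack: [8, 13]
BINARY_OP & → 8 & 13 = 8. Stack: [8]
STORE_FAST t → t=8. Stack: []
LOAD_CONST → push 2. Stack: [2]
LOAD_FAST u → push 56. Stack: [2, 56]
BINARY_OP + → 2 + 56 = 58. Stack: [58]
STORE_FAST p → p=58. Stack: []
LOAD_FAST k → push 13. Stack: [13]
RETURN_VALUE → return 13.

8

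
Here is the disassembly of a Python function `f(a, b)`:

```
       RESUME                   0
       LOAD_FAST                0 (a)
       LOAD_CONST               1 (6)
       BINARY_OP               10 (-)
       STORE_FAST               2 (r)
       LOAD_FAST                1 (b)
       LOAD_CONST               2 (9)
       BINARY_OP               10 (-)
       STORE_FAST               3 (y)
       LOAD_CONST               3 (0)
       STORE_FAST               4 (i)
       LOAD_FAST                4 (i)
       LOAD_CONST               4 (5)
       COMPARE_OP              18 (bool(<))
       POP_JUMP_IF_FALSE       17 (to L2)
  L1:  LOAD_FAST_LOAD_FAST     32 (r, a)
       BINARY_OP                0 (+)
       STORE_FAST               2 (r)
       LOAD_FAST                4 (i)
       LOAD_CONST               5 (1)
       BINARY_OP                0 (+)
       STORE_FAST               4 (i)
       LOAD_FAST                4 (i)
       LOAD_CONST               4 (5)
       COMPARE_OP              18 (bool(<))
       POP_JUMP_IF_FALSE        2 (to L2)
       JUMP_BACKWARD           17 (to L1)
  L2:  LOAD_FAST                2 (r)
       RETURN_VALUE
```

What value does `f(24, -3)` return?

138

LOAD_FAST a → push 24
LOAD_CONST → push 6
BINARY_OP - → 24 - 6 = 18
STORE_FAST r → r=18
LOAD_FAST b → push -3
LOAD_CONST → push 9
BINARY_OP - → -3 - 9 = -12
STORE_FAST y → y=-12
LOAD_CONST → push 0
STORE_FAST i → i=0
LOAD_FAST i → push 0
LOAD_CONST → push 5
COMPARE_OP bool(<) → 0 vs 5 = True
POP_JUMP_IF_FALSE → pop True; no jump
LOAD_FAST_LOAD_FAST r,a → push 18,24
BINARY_OP + → 18 + 24 = 42
STORE_FAST r → r=42
LOAD_FAST i → push 0
LOAD_CONST → push 1
BINARY_OP + → 0 + 1 = 1
STORE_FAST i → i=1
LOAD_FAST i → push 1
LOAD_CONST → push 5
COMPARE_OP bool(<) → 1 vs 5 = True
POP_JUMP_IF_FALSE → pop True; no jump
LOAD_FAST_LOAD_FAST r,a → push 42,24
BINARY_OP + → 42 + 24 = 66
STORE_FAST r → r=66
LOAD_FAST i → push 1
LOAD_CONST → push 1
BINARY_OP + → 1 + 1 = 2
STORE_FAST i → i=2
LOAD_FAST i → push 2
LOAD_CONST → push 5
COMPARE_OP bool(<) → 2 vs 5 = True
POP_JUMP_IF_FALSE → pop True; no jump
LOAD_FAST_LOAD_FAST r,a → push 66,24
BINARY_OP + → 66 + 24 = 90
STORE_FAST r → r=90
LOAD_FAST i → push 2
LOAD_CONST → push 1
BINARY_OP + → 2 + 1 = 3
STORE_FAST i → i=3
LOAD_FAST i → push 3
LOAD_CONST → push 5
COMPARE_OP bool(<) → 3 vs 5 = True
POP_JUMP_IF_FALSE → pop True; no jump
LOAD_FAST_LOAD_FAST r,a → push 90,24
BINARY_OP + → 90 + 24 = 114
STORE_FAST r → r=114
LOAD_FAST i → push 3
LOAD_CONST → push 1
BINARY_OP + → 3 + 1 = 4
STORE_FAST i → i=4
LOAD_FAST i → push 4
LOAD_CONST → push 5
COMPARE_OP bool(<) → 4 vs 5 = True
POP_JUMP_IF_FALSE → pop True; no jump
LOAD_FAST_LOAD_FAST r,a → push 114,24
BINARY_OP + → 114 + 24 = 138
STORE_FAST r → r=138
LOAD_FAST i → push 4
LOAD_CONST → push 1
BINARY_OP + → 4 + 1 = 5
STORE_FAST i → i=5
LOAD_FAST i → push 5
LOAD_CONST → push 5
COMPARE_OP bool(<) → 5 vs 5 = False
POP_JUMP_IF_FALSE → pop False; jump
LOAD_FAST r → push 138
RETURN_VALUE → return 138.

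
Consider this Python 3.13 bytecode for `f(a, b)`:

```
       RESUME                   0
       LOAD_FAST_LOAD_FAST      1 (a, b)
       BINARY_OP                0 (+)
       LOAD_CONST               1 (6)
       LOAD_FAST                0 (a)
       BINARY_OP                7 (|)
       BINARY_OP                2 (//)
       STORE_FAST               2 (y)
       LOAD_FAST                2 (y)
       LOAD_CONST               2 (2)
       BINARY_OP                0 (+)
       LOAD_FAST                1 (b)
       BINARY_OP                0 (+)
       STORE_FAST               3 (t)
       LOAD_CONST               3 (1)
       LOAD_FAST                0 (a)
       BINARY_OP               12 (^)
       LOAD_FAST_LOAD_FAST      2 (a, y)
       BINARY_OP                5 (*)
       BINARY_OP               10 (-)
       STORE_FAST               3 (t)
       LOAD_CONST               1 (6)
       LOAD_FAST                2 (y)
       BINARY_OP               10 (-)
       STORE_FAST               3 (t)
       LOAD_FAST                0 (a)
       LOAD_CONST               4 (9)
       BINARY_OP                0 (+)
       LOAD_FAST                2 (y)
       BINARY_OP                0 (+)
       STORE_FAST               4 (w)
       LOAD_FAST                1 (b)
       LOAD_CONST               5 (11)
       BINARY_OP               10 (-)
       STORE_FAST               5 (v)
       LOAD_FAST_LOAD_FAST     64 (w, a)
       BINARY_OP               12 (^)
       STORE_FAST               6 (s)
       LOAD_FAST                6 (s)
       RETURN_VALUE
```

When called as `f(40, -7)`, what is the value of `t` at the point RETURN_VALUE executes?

LOAD_FAST_LOAD_FAST a,b → push 40,-7. Stack: [40, -7]
BINARY_OP + → 40 + -7 = 33. Stack: [33]
LOAD_CONST → push 6. Stack: [33, 6]
LOAD_FAST a → push 40. Stack: [33, 6, 40]
BINARY_OP | → 6 | 40 = 46. Stack: [33, 46]
BINARY_OP // → 33 // 46 = 0. Stack: [0]
STORE_FAST y → y=0. Stack: []
LOAD_FAST y → push 0. Stack: [0]
LOAD_CONST → push 2. Stack: [0, 2]
BINARY_OP + → 0 + 2 = 2. Stack: [2]
LOAD_FAST b → push -7. Stack: [2, -7]
BINARY_OP + → 2 + -7 = -5. Stack: [-5]
STORE_FAST t → t=-5. Stack: []
LOAD_CONST → push 1. Stack: [1]
LOAD_FAST a → push 40. Stack: [1, 40]
BINARY_OP ^ → 1 ^ 40 = 41. Stack: [41]
LOAD_FAST_LOAD_FAST a,y → push 40,0. Stack: [41, 40, 0]
BINARY_OP * → 40 * 0 = 0. Stack: [41, 0]
BINARY_OP - → 41 - 0 = 41. Stack: [41]
STORE_FAST t → t=41. Stack: []
LOAD_CONST → push 6. Stack: [6]
LOAD_FAST y → push 0. Stack: [6, 0]
BINARY_OP - → 6 - 0 = 6. Stack: [6]
STORE_FAST t → t=6. Stack: []
LOAD_FAST a → push 40. Stack: [40]
LOAD_CONST → push 9. Stack: [40, 9]
BINARY_OP + → 40 + 9 = 49. Stack: [49]
LOAD_FAST y → push 0. Stack: [49, 0]
BINARY_OP + → 49 + 0 = 49. Stack: [49]
STORE_FAST w → w=49. Stack: []
LOAD_FAST b → push -7. Stack: [-7]
LOAD_CONST → push 11. Stack: [-7, 11]
BINARY_OP - → -7 - 11 = -18. Stack: [-18]
STORE_FAST v → v=-18. Stack: []
LOAD_FAST_LOAD_FAST w,a → push 49,40. Stack: [49, 40]
BINARY_OP ^ → 49 ^ 40 = 25. Stack: [25]
STORE_FAST s → s=25. Stack: []
LOAD_FAST s → push 25. Stack: [25]
RETURN_VALUE → return 25.

6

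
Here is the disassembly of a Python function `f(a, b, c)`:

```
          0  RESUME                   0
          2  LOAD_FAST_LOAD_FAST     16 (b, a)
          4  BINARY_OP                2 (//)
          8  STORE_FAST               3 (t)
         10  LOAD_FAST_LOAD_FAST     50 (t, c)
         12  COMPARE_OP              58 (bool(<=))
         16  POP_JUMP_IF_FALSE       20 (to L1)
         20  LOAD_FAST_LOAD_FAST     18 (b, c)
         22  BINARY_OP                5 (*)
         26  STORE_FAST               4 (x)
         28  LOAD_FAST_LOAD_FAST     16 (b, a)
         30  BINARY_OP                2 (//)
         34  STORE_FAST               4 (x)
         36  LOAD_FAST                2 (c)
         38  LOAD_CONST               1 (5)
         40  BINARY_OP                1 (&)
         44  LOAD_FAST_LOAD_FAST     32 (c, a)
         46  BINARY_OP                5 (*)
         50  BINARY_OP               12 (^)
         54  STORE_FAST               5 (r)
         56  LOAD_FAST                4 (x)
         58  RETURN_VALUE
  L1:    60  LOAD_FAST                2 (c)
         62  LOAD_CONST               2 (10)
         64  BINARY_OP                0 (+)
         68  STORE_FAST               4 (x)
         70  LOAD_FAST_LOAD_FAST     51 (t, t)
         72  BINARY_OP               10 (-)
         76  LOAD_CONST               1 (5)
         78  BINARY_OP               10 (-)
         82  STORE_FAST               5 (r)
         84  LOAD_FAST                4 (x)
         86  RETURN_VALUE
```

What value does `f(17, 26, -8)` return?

2

LOAD_FAST_LOAD_FAST b,a → push 26,17. Stack: [26, 17]
BINARY_OP // → 26 // 17 = 1. Stack: [1]
STORE_FAST t → t=1. Stack: []
LOAD_FAST_LOAD_FAST t,c → push 1,-8. Stack: [1, -8]
COMPARE_OP bool(<=) → 1 vs -8 = False. Stack: [False]
POP_JUMP_IF_FALSE → pop False; jump. Stack: []
LOAD_FAST c → push -8. Stack: [-8]
LOAD_CONST → push 10. Stack: [-8, 10]
BINARY_OP + → -8 + 10 = 2. Stack: [2]
STORE_FAST x → x=2. Stack: []
LOAD_FAST_LOAD_FAST t,t → push 1,1. Stack: [1, 1]
BINARY_OP - → 1 - 1 = 0. Stack: [0]
LOAD_CONST → push 5. Stack: [0, 5]
BINARY_OP - → 0 - 5 = -5. Stack: [-5]
STORE_FAST r → r=-5. Stack: []
LOAD_FAST x → push 2. Stack: [2]
RETURN_VALUE → return 2.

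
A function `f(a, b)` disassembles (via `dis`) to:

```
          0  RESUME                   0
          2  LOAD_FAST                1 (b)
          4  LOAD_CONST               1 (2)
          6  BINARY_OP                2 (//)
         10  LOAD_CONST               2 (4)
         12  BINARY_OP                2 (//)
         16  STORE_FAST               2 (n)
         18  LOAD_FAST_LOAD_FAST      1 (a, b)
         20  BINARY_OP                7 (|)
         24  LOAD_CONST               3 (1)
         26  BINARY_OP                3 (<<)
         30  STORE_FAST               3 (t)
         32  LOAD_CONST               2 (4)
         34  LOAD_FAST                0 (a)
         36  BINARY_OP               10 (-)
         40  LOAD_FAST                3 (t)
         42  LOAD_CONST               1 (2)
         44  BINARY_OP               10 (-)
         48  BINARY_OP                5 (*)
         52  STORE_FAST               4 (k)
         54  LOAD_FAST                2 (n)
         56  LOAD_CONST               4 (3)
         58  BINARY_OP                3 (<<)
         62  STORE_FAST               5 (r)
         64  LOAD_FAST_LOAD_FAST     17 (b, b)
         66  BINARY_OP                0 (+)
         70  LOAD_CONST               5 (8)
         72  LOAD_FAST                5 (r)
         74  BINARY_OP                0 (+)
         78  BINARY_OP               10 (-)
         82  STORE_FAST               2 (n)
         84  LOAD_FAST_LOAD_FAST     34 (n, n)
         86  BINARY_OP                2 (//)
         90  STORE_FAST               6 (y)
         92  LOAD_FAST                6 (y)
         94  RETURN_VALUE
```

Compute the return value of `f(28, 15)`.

1

LOAD_FAST b → push 15. Stack: [15]
LOAD_CONST → push 2. Stack: [15, 2]
BINARY_OP // → 15 // 2 = 7. Stack: [7]
LOAD_CONST → push 4. Stack: [7, 4]
BINARY_OP // → 7 // 4 = 1. Stack: [1]
STORE_FAST n → n=1. Stack: []
LOAD_FAST_LOAD_FAST a,b → push 28,15. Stack: [28, 15]
BINARY_OP | → 28 | 15 = 31. Stack: [31]
LOAD_CONST → push 1. Stack: [31, 1]
BINARY_OP << → 31 << 1 = 62. Stack: [62]
STORE_FAST t → t=62. Stack: []
LOAD_CONST → push 4. Stack: [4]
LOAD_FAST a → push 28. Stack: [4, 28]
BINARY_OP - → 4 - 28 = -24. Stack: [-24]
LOAD_FAST t → push 62. Stack: [-24, 62]
LOAD_CONST → push 2. Stack: [-24, 62, 2]
BINARY_OP - → 62 - 2 = 60. Stack: [-24, 60]
BINARY_OP * → -24 * 60 = -1440. Stack: [-1440]
STORE_FAST k → k=-1440. Stack: []
LOAD_FAST n → push 1. Stack: [1]
LOAD_CONST → push 3. Stack: [1, 3]
BINARY_OP << → 1 << 3 = 8. Stack: [8]
STORE_FAST r → r=8. Stack: []
LOAD_FAST_LOAD_FAST b,b → push 15,15. Stack: [15, 15]
BINARY_OP + → 15 + 15 = 30. Stack: [30]
LOAD_CONST → push 8. Stack: [30, 8]
LOAD_FAST r → push 8. Stack: [30, 8, 8]
BINARY_OP + → 8 + 8 = 16. Stack: [30, 16]
BINARY_OP - → 30 - 16 = 14. Stack: [14]
STORE_FAST n → n=14. Stack: []
LOAD_FAST_LOAD_FAST n,n → push 14,14. Stack: [14, 14]
BINARY_OP // → 14 // 14 = 1. Stack: [1]
STORE_FAST y → y=1. Stack: []
LOAD_FAST y → push 1. Stack: [1]
RETURN_VALUE → return 1.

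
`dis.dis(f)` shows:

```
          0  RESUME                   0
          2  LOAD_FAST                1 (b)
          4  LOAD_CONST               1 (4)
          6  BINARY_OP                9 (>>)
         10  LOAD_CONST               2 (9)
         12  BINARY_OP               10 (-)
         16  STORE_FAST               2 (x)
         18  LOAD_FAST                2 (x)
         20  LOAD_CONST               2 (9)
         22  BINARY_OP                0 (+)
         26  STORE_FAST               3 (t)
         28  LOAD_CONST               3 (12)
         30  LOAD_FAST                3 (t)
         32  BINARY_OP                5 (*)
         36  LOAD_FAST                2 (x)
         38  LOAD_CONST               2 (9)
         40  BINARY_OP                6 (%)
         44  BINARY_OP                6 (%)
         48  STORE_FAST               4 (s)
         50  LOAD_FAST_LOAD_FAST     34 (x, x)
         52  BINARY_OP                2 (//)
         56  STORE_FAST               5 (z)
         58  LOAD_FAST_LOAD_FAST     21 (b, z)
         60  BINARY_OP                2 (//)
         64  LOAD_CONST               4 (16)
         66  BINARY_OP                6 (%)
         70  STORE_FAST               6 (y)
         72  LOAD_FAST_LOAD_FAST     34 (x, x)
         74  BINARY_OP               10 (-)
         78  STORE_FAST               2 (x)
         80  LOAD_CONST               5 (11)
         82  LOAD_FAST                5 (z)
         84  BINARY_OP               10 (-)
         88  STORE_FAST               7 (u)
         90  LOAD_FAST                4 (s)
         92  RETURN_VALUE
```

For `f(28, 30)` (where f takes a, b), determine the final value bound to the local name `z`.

LOAD_FAST b → push 30. Stack: [30]
LOAD_CONST → push 4. Stack: [30, 4]
BINARY_OP >> → 30 >> 4 = 1. Stack: [1]
LOAD_CONST → push 9. Stack: [1, 9]
BINARY_OP - → 1 - 9 = -8. Stack: [-8]
STORE_FAST x → x=-8. Stack: []
LOAD_FAST x → push -8. Stack: [-8]
LOAD_CONST → push 9. Stack: [-8, 9]
BINARY_OP + → -8 + 9 = 1. Stack: [1]
STORE_FAST t → t=1. Stack: []
LOAD_CONST → push 12. Stack: [12]
LOAD_FAST t → push 1. Stack: [12, 1]
BINARY_OP * → 12 * 1 = 12. Stack: [12]
LOAD_FAST x → push -8. Stack: [12, -8]
LOAD_CONST → push 9. Stack: [12, -8, 9]
BINARY_OP % → -8 % 9 = 1. Stack: [12, 1]
BINARY_OP % → 12 % 1 = 0. Stack: [0]
STORE_FAST s → s=0. Stack: []
LOAD_FAST_LOAD_FAST x,x → push -8,-8. Stack: [-8, -8]
BINARY_OP // → -8 // -8 = 1. Stack: [1]
STORE_FAST z → z=1. Stack: []
LOAD_FAST_LOAD_FAST b,z → push 30,1. Stack: [30, 1]
BINARY_OP // → 30 // 1 = 30. Stack: [30]
LOAD_CONST → push 16. Stack: [30, 16]
BINARY_OP % → 30 % 16 = 14. Stack: [14]
STORE_FAST y → y=14. Stack: []
LOAD_FAST_LOAD_FAST x,x → push -8,-8. Stack: [-8, -8]
BINARY_OP - → -8 - -8 = 0. Stack: [0]
STORE_FAST x → x=0. Stack: []
LOAD_CONST → push 11. Stack: [11]
LOAD_FAST z → push 1. Stack: [11, 1]
BINARY_OP - → 11 - 1 = 10. Stack: [10]
STORE_FAST u → u=10. Stack: []
LOAD_FAST s → push 0. Stack: [0]
RETURN_VALUE → return 0.

1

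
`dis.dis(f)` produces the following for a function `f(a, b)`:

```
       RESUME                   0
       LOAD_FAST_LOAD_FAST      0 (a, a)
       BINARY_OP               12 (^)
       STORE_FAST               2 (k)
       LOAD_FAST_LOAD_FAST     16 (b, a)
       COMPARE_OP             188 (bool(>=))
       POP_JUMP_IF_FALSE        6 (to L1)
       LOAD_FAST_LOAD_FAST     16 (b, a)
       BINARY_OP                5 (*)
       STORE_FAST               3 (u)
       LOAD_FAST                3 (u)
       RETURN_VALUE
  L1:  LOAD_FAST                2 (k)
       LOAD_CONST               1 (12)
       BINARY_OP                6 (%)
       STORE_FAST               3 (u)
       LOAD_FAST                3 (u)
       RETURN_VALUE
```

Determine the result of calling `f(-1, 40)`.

LOAD_FAST_LOAD_FAST a,a → push -1,-1. Stack: [-1, -1]
BINARY_OP ^ → -1 ^ -1 = 0. Stack: [0]
STORE_FAST k → k=0. Stack: []
LOAD_FAST_LOAD_FAST b,a → push 40,-1. Stack: [40, -1]
COMPARE_OP bool(>=) → 40 vs -1 = True. Stack: [True]
POP_JUMP_IF_FALSE → pop True; no jump. Stack: []
LOAD_FAST_LOAD_FAST b,a → push 40,-1. Stack: [40, -1]
BINARY_OP * → 40 * -1 = -40. Stack: [-40]
STORE_FAST u → u=-40. Stack: []
LOAD_FAST u → push -40. Stack: [-40]
RETURN_VALUE → return -40.

-40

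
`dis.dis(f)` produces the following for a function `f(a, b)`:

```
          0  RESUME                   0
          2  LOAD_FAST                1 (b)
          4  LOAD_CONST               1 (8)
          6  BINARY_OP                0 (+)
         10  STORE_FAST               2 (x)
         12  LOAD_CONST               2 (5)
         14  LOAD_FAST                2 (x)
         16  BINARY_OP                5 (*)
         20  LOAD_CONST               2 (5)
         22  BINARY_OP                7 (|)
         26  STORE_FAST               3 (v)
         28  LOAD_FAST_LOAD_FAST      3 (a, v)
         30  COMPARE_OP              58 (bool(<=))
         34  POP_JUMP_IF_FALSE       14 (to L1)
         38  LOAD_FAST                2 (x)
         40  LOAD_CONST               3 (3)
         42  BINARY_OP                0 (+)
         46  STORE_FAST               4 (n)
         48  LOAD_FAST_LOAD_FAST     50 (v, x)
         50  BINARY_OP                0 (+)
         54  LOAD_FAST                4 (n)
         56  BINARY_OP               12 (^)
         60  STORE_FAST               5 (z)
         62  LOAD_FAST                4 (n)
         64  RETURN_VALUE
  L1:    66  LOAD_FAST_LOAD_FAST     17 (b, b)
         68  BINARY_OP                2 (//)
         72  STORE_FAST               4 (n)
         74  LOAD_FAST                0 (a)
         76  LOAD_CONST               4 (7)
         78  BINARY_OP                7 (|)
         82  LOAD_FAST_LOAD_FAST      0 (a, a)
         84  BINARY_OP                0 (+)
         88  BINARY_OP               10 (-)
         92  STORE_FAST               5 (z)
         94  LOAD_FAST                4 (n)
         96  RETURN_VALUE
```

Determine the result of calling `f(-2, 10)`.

LOAD_FAST b → push 10. Stack: [10]
LOAD_CONST → push 8. Stack: [10, 8]
BINARY_OP + → 10 + 8 = 18. Stack: [18]
STORE_FAST x → x=18. Stack: []
LOAD_CONST → push 5. Stack: [5]
LOAD_FAST x → push 18. Stack: [5, 18]
BINARY_OP * → 5 * 18 = 90. Stack: [90]
LOAD_CONST → push 5. Stack: [90, 5]
BINARY_OP | → 90 | 5 = 95. Stack: [95]
STORE_FAST v → v=95. Stack: []
LOAD_FAST_LOAD_FAST a,v → push -2,95. Stack: [-2, 95]
COMPARE_OP bool(<=) → -2 vs 95 = True. Stack: [True]
POP_JUMP_IF_FALSE → pop True; no jump. Stack: []
LOAD_FAST x → push 18. Stack: [18]
LOAD_CONST → push 3. Stack: [18, 3]
BINARY_OP + → 18 + 3 = 21. Stack: [21]
STORE_FAST n → n=21. Stack: []
LOAD_FAST_LOAD_FAST v,x → push 95,18. Stack: [95, 18]
BINARY_OP + → 95 + 18 = 113. Stack: [113]
LOAD_FAST n → push 21. Stack: [113, 21]
BINARY_OP ^ → 113 ^ 21 = 100. Stack: [100]
STORE_FAST z → z=100. Stack: []
LOAD_FAST n → push 21. Stack: [21]
RETURN_VALUE → return 21.

21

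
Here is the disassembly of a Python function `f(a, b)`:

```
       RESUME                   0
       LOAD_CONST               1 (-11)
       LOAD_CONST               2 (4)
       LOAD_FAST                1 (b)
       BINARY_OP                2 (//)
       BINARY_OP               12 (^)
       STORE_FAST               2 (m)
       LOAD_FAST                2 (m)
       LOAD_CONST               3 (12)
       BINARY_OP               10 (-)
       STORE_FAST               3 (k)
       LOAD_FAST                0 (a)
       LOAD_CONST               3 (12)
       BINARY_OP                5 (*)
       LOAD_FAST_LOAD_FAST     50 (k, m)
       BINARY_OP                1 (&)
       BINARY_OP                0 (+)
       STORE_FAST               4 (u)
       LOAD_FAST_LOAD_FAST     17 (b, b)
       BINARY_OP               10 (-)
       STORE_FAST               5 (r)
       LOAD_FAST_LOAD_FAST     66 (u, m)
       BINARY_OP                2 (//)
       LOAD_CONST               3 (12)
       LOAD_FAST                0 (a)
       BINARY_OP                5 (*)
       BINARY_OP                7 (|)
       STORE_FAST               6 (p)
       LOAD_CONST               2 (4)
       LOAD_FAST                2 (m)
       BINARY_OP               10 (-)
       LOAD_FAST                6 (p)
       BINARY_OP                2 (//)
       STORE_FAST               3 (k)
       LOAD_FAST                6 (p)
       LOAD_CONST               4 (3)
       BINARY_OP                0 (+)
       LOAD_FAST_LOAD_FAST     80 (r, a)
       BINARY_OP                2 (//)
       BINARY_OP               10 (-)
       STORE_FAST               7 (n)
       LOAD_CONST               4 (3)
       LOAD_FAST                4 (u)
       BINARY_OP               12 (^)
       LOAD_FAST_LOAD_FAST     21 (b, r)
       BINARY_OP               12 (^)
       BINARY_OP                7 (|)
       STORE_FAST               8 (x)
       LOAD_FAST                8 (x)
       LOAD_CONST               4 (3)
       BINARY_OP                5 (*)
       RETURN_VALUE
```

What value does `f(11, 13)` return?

LOAD_CONST → push -11. Stack: [-11]
LOAD_CONST → push 4. Stack: [-11, 4]
LOAD_FAST b → push 13. Stack: [-11, 4, 13]
BINARY_OP // → 4 // 13 = 0. Stack: [-11, 0]
BINARY_OP ^ → -11 ^ 0 = -11. Stack: [-11]
STORE_FAST m → m=-11. Stack: []
LOAD_FAST m → push -11. Stack: [-11]
LOAD_CONST → push 12. Stack: [-11, 12]
BINARY_OP - → -11 - 12 = -23. Stack: [-23]
STORE_FAST k → k=-23. Stack: []
LOAD_FAST a → push 11. Stack: [11]
LOAD_CONST → push 12. Stack: [11, 12]
BINARY_OP * → 11 * 12 = 132. Stack: [132]
LOAD_FAST_LOAD_FAST k,m → push -23,-11. Stack: [132, -23, -11]
BINARY_OP & → -23 & -11 = -31. Stack: [132, -31]
BINARY_OP + → 132 + -31 = 101. Stack: [101]
STORE_FAST u → u=101. Stack: []
LOAD_FAST_LOAD_FAST b,b → push 13,13. Stack: [13, 13]
BINARY_OP - → 13 - 13 = 0. Stack: [0]
STORE_FAST r → r=0. Stack: []
LOAD_FAST_LOAD_FAST u,m → push 101,-11. Stack: [101, -11]
BINARY_OP // → 101 // -11 = -10. Stack: [-10]
LOAD_CONST → push 12. Stack: [-10, 12]
LOAD_FAST a → push 11. Stack: [-10, 12, 11]
BINARY_OP * → 12 * 11 = 132. Stack: [-10, 132]
BINARY_OP | → -10 | 132 = -10. Stack: [-10]
STORE_FAST p → p=-10. Stack: []
LOAD_CONST → push 4. Stack: [4]
LOAD_FAST m → push -11. Stack: [4, -11]
BINARY_OP - → 4 - -11 = 15. Stack: [15]
LOAD_FAST p → push -10. Stack: [15, -10]
BINARY_OP // → 15 // -10 = -2. Stack: [-2]
STORE_FAST k → k=-2. Stack: []
LOAD_FAST p → push -10. Stack: [-10]
LOAD_CONST → push 3. Stack: [-10, 3]
BINARY_OP + → -10 + 3 = -7. Stack: [-7]
LOAD_FAST_LOAD_FAST r,a → push 0,11. Stack: [-7, 0, 11]
BINARY_OP // → 0 // 11 = 0. Stack: [-7, 0]
BINARY_OP - → -7 - 0 = -7. Stack: [-7]
STORE_FAST n → n=-7. Stack: []
LOAD_CONST → push 3. Stack: [3]
LOAD_FAST u → push 101. Stack: [3, 101]
BINARY_OP ^ → 3 ^ 101 = 102. Stack: [102]
LOAD_FAST_LOAD_FAST b,r → push 13,0. Stack: [102, 13, 0]
BINARY_OP ^ → 13 ^ 0 = 13. Stack: [102, 13]
BINARY_OP | → 102 | 13 = 111. Stack: [111]
STORE_FAST x → x=111. Stack: []
LOAD_FAST x → push 111. Stack: [111]
LOAD_CONST → push 3. Stack: [111, 3]
BINARY_OP * → 111 * 3 = 333. Stack: [333]
RETURN_VALUE → return 333.

333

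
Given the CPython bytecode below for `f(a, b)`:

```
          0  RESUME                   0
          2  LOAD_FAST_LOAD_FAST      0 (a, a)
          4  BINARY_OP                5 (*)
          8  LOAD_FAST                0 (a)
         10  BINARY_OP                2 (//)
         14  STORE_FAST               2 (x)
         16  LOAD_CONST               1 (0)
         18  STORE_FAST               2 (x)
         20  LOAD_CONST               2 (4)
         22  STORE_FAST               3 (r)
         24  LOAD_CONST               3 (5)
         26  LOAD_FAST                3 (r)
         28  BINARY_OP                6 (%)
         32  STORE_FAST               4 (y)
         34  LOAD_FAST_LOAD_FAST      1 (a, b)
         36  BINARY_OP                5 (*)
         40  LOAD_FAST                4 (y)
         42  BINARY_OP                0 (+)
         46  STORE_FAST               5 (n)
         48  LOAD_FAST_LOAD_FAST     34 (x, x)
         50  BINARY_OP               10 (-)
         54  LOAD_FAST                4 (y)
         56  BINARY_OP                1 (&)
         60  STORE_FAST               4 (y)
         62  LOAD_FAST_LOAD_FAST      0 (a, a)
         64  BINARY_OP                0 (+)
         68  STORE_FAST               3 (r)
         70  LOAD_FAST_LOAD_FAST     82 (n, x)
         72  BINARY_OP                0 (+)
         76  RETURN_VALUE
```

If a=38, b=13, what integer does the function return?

495

LOAD_FAST_LOAD_FAST a,a → push 38,38. Stack: [38, 38]
BINARY_OP * → 38 * 38 = 1444. Stack: [1444]
LOAD_FAST a → push 38. Stack: [1444, 38]
BINARY_OP // → 1444 // 38 = 38. Stack: [38]
STORE_FAST x → x=38. Stack: []
LOAD_CONST → push 0. Stack: [0]
STORE_FAST x → x=0. Stack: []
LOAD_CONST → push 4. Stack: [4]
STORE_FAST r → r=4. Stack: []
LOAD_CONST → push 5. Stack: [5]
LOAD_FAST r → push 4. Stack: [5, 4]
BINARY_OP % → 5 % 4 = 1. Stack: [1]
STORE_FAST y → y=1. Stack: []
LOAD_FAST_LOAD_FAST a,b → push 38,13. Stack: [38, 13]
BINARY_OP * → 38 * 13 = 494. Stack: [494]
LOAD_FAST y → push 1. Stack: [494, 1]
BINARY_OP + → 494 + 1 = 495. Stack: [495]
STORE_FAST n → n=495. Stack: []
LOAD_FAST_LOAD_FAST x,x → push 0,0. Stack: [0, 0]
BINARY_OP - → 0 - 0 = 0. Stack: [0]
LOAD_FAST y → push 1. Stack: [0, 1]
BINARY_OP & → 0 & 1 = 0. Stack: [0]
STORE_FAST y → y=0. Stack: []
LOAD_FAST_LOAD_FAST a,a → push 38,38. Stack: [38, 38]
BINARY_OP + → 38 + 38 = 76. Stack: [76]
STORE_FAST r → r=76. Stack: []
LOAD_FAST_LOAD_FAST n,x → push 495,0. Stack: [495, 0]
BINARY_OP + → 495 + 0 = 495. Stack: [495]
RETURN_VALUE → return 495.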